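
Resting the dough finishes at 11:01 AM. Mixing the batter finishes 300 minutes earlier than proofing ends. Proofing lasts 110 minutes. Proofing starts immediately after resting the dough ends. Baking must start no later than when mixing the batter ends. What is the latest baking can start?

Proofing starts at 11:01 AM.
Proofing ends at 11:01 AM + 110 min = 12:51 PM.
Mixing the batter ends at 12:51 PM − 300 min = 7:51 AM.
Baking is bounded by mixing the batter, so the latest it can start is 7:51 AM.

7:51 AM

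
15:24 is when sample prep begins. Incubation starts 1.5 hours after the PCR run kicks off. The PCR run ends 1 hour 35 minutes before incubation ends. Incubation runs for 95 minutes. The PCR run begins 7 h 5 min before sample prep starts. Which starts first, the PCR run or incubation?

The PCR run starts at 15:24 − 425 min = 08:19.
Incubation starts at 08:19 + 90 min = 09:49.
The PCR run starts at 08:19 and incubation starts at 09:49, so the PCR run is first.

the PCR run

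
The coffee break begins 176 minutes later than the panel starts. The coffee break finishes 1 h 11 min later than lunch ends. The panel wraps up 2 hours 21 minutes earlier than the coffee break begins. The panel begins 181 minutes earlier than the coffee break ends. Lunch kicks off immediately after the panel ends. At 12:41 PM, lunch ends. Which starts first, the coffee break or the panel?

the panel

The coffee break ends at 12:41 PM + 71 min = 1:52 PM.
The panel starts at 1:52 PM − 181 min = 10:51 AM.
The coffee break starts at 10:51 AM + 176 min = 1:47 PM.
The coffee break starts at 1:47 PM and the panel starts at 10:51 AM, so the panel is first.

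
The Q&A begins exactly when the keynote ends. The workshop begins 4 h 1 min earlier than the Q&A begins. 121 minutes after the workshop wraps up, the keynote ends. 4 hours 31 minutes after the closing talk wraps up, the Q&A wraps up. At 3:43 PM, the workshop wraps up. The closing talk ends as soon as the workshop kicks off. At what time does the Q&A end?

6:14 PM

The keynote ends at 3:43 PM + 121 min = 5:44 PM.
So the Q&A starts at 5:44 PM.
The workshop starts at 5:44 PM − 241 min = 1:43 PM.
So the closing talk ends at 1:43 PM.
The Q&A ends at 1:43 PM + 271 min = 6:14 PM.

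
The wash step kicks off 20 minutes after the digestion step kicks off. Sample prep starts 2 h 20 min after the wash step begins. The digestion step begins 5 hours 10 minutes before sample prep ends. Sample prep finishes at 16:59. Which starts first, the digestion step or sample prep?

The digestion step starts at 16:59 − 310 min = 11:49.
The wash step starts at 11:49 + 20 min = 12:09.
Sample prep starts at 12:09 + 140 min = 14:29.
The digestion step starts at 11:49 and sample prep starts at 14:29, so the digestion step is first.

the digestion step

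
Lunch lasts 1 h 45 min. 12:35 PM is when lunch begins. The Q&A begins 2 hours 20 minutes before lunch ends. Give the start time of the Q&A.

12:00 PM

Lunch ends at 12:35 PM + 105 min = 2:20 PM.
The Q&A starts at 2:20 PM − 140 min = 12:00 PM.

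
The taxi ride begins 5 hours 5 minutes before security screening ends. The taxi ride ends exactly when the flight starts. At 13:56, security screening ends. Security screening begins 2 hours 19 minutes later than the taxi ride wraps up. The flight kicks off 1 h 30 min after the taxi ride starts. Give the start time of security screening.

12:40

The taxi ride starts at 13:56 − 305 min = 08:51.
The flight starts at 08:51 + 90 min = 10:21.
So the taxi ride ends at 10:21.
Security screening starts at 10:21 + 139 min = 12:40.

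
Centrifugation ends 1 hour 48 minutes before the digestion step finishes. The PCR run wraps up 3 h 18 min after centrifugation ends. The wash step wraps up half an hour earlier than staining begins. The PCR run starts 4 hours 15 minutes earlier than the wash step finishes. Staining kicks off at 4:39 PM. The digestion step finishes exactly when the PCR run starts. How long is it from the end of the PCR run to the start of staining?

195 minutes

The wash step ends at 4:39 PM − 30 min = 4:09 PM.
The PCR run starts at 4:09 PM − 255 min = 11:54 AM.
So the digestion step ends at 11:54 AM.
Centrifugation ends at 11:54 AM − 108 min = 10:06 AM.
The PCR run ends at 10:06 AM + 198 min = 1:24 PM.
From 1:24 PM to 4:39 PM is 195 minutes.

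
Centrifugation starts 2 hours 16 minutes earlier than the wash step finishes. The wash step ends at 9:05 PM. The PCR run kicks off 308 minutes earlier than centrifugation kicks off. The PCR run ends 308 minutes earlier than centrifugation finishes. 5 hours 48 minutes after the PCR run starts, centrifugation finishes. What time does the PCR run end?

2:21 PM

Centrifugation starts at 9:05 PM − 136 min = 6:49 PM.
The PCR run starts at 6:49 PM − 308 min = 1:41 PM.
Centrifugation ends at 1:41 PM + 348 min = 7:29 PM.
The PCR run ends at 7:29 PM − 308 min = 2:21 PM.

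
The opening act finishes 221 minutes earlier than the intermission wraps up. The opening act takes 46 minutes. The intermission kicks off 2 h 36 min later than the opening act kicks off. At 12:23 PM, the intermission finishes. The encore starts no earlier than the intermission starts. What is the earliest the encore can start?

10:32 AM

The opening act ends at 12:23 PM − 221 min = 8:42 AM.
The opening act starts at 8:42 AM − 46 min = 7:56 AM.
The intermission starts at 7:56 AM + 156 min = 10:32 AM.
The encore is bounded by the intermission, so the earliest it can start is 10:32 AM.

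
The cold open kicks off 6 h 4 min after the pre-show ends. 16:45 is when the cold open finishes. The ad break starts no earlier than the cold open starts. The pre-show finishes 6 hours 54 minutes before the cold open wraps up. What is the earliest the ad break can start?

The pre-show ends at 16:45 − 414 min = 09:51.
The cold open starts at 09:51 + 364 min = 15:55.
The ad break is bounded by the cold open, so the earliest it can start is 15:55.

15:55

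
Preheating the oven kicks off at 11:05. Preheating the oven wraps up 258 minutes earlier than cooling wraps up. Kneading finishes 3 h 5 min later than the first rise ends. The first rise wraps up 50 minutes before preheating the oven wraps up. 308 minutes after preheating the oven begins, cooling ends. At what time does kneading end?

14:10

Cooling ends at 11:05 + 308 min = 16:13.
Preheating the oven ends at 16:13 − 258 min = 11:55.
The first rise ends at 11:55 − 50 min = 11:05.
Kneading ends at 11:05 + 185 min = 14:10.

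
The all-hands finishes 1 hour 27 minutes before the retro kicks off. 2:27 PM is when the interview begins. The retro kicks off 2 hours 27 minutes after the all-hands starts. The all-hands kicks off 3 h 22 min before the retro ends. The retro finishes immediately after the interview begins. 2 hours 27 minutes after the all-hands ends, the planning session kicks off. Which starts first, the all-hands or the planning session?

the all-hands

The retro ends at 2:27 PM.
The all-hands starts at 2:27 PM − 202 min = 11:05 AM.
The retro starts at 11:05 AM + 147 min = 1:32 PM.
The all-hands ends at 1:32 PM − 87 min = 12:05 PM.
The planning session starts at 12:05 PM + 147 min = 2:32 PM.
The all-hands starts at 11:05 AM and the planning session starts at 2:32 PM, so the all-hands is first.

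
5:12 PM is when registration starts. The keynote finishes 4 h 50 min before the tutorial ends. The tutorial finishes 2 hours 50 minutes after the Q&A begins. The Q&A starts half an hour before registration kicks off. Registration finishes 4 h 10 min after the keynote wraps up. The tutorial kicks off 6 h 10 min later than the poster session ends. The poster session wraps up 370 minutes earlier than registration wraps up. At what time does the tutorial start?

The Q&A starts at 5:12 PM − 30 min = 4:42 PM.
The tutorial ends at 4:42 PM + 170 min = 7:32 PM.
The keynote ends at 7:32 PM − 290 min = 2:42 PM.
Registration ends at 2:42 PM + 250 min = 6:52 PM.
The poster session ends at 6:52 PM − 370 min = 12:42 PM.
The tutorial starts at 12:42 PM + 370 min = 6:52 PM.

6:52 PM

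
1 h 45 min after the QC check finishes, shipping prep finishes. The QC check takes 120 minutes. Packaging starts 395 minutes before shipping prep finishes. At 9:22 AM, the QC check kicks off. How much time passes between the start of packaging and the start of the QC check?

2 h 50 min

The QC check ends at 9:22 AM + 120 min = 11:22 AM.
Shipping prep ends at 11:22 AM + 105 min = 1:07 PM.
Packaging starts at 1:07 PM − 395 min = 6:32 AM.
From 6:32 AM to 9:22 AM is 2 h 50 min.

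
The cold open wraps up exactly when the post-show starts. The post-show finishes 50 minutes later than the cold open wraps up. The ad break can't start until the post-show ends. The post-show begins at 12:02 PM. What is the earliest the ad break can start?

12:52 PM

The cold open ends at 12:02 PM.
The post-show ends at 12:02 PM + 50 min = 12:52 PM.
The ad break is bounded by the post-show, so the earliest it can start is 12:52 PM.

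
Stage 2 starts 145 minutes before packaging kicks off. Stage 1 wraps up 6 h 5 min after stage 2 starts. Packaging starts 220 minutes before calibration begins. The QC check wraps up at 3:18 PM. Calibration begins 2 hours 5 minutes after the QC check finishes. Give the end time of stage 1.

5:23 PM

Calibration starts at 3:18 PM + 125 min = 5:23 PM.
Packaging starts at 5:23 PM − 220 min = 1:43 PM.
Stage 2 starts at 1:43 PM − 145 min = 11:18 AM.
Stage 1 ends at 11:18 AM + 365 min = 5:23 PM.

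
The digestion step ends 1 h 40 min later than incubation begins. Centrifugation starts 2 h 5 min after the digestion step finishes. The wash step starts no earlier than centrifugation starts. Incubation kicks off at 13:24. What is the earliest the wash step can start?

17:09

The digestion step ends at 13:24 + 100 min = 15:04.
Centrifugation starts at 15:04 + 125 min = 17:09.
The wash step is bounded by centrifugation, so the earliest it can start is 17:09.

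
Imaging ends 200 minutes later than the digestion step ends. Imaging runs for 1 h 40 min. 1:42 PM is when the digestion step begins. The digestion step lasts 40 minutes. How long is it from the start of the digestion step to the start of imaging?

2 hours 20 minutes

The digestion step ends at 1:42 PM + 40 min = 2:22 PM.
Imaging ends at 2:22 PM + 200 min = 5:42 PM.
Imaging starts at 5:42 PM − 100 min = 4:02 PM.
From 1:42 PM to 4:02 PM is 2 hours 20 minutes.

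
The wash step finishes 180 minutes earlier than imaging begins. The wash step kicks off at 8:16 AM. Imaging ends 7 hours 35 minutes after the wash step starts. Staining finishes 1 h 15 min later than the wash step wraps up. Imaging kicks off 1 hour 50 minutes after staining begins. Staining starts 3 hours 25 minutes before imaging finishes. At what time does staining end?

12:31 PM

Imaging ends at 8:16 AM + 455 min = 3:51 PM.
Staining starts at 3:51 PM − 205 min = 12:26 PM.
Imaging starts at 12:26 PM + 110 min = 2:16 PM.
The wash step ends at 2:16 PM − 180 min = 11:16 AM.
Staining ends at 11:16 AM + 75 min = 12:31 PM.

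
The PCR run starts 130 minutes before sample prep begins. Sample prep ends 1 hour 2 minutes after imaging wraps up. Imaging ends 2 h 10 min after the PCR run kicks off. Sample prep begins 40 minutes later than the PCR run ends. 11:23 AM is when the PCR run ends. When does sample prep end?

1:05 PM

Sample prep starts at 11:23 AM + 40 min = 12:03 PM.
The PCR run starts at 12:03 PM − 130 min = 9:53 AM.
Imaging ends at 9:53 AM + 130 min = 12:03 PM.
Sample prep ends at 12:03 PM + 62 min = 1:05 PM.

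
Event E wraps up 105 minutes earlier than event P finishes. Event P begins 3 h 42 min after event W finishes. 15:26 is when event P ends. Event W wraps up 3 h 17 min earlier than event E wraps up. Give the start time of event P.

Event E ends at 15:26 − 105 min = 13:41.
Event W ends at 13:41 − 197 min = 10:24.
Event P starts at 10:24 + 222 min = 14:06.

14:06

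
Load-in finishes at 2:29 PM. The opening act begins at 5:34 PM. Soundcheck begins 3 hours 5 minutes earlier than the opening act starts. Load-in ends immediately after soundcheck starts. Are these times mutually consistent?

Soundcheck starts at 5:34 PM − 185 min = 2:29 PM.
So load-in ends at 2:29 PM.
That matches the stated 2:29 PM, so the schedule is consistent.

Yes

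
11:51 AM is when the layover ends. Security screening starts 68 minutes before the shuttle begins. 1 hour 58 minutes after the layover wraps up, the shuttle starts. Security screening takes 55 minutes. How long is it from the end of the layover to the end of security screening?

105 minutes

The shuttle starts at 11:51 AM + 118 min = 1:49 PM.
Security screening starts at 1:49 PM − 68 min = 12:41 PM.
Security screening ends at 12:41 PM + 55 min = 1:36 PM.
From 11:51 AM to 1:36 PM is 105 minutes.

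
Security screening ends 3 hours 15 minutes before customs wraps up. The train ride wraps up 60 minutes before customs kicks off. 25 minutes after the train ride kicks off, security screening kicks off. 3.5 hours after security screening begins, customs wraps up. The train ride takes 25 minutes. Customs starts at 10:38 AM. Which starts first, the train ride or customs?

The train ride ends at 10:38 AM − 60 min = 9:38 AM.
The train ride starts at 9:38 AM − 25 min = 9:13 AM.
The train ride starts at 9:13 AM and customs starts at 10:38 AM, so the train ride is first.

the train ride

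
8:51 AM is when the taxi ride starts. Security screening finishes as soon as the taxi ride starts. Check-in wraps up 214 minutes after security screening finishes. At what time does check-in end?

Security screening ends at 8:51 AM.
Check-in ends at 8:51 AM + 214 min = 12:25 PM.

12:25 PM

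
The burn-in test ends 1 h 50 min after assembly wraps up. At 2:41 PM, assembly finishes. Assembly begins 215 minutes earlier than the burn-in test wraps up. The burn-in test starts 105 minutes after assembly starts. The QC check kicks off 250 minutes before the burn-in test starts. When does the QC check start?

10:31 AM

The burn-in test ends at 2:41 PM + 110 min = 4:31 PM.
Assembly starts at 4:31 PM − 215 min = 12:56 PM.
The burn-in test starts at 12:56 PM + 105 min = 2:41 PM.
The QC check starts at 2:41 PM − 250 min = 10:31 AM.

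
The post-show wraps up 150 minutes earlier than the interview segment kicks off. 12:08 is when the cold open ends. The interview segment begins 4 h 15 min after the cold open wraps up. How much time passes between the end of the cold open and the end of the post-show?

105 minutes

The interview segment starts at 12:08 + 255 min = 16:23.
The post-show ends at 16:23 − 150 min = 13:53.
From 12:08 to 13:53 is 105 minutes.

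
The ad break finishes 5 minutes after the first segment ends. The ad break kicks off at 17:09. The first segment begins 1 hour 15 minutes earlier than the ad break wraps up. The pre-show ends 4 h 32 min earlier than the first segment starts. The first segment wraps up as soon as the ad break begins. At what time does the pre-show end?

11:27

The first segment ends at 17:09.
The ad break ends at 17:09 + 5 min = 17:14.
The first segment starts at 17:14 − 75 min = 15:59.
The pre-show ends at 15:59 − 272 min = 11:27.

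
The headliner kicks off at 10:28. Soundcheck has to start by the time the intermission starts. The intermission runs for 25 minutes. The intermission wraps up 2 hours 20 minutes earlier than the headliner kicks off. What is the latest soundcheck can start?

The intermission ends at 10:28 − 140 min = 08:08.
The intermission starts at 08:08 − 25 min = 07:43.
Soundcheck is bounded by the intermission, so the latest it can start is 07:43.

07:43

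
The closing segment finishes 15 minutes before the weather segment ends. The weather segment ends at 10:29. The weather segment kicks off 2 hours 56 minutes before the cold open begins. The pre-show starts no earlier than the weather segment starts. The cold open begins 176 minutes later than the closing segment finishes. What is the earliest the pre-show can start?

10:14

The closing segment ends at 10:29 − 15 min = 10:14.
The cold open starts at 10:14 + 176 min = 13:10.
The weather segment starts at 13:10 − 176 min = 10:14.
The pre-show is bounded by the weather segment, so the earliest it can start is 10:14.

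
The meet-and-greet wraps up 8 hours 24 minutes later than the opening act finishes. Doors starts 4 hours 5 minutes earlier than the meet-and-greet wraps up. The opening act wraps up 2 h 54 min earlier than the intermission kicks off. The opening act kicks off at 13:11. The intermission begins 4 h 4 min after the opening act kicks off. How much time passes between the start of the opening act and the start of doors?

5 h 29 min

The intermission starts at 13:11 + 244 min = 17:15.
The opening act ends at 17:15 − 174 min = 14:21.
The meet-and-greet ends at 14:21 + 504 min = 22:45.
Doors starts at 22:45 − 245 min = 18:40.
From 13:11 to 18:40 is 5 h 29 min.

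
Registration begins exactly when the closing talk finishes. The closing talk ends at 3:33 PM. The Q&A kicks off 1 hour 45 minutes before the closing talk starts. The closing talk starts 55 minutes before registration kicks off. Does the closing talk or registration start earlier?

Registration starts at 3:33 PM.
The closing talk starts at 3:33 PM − 55 min = 2:38 PM.
The closing talk starts at 2:38 PM and registration starts at 3:33 PM, so the closing talk is first.

the closing talk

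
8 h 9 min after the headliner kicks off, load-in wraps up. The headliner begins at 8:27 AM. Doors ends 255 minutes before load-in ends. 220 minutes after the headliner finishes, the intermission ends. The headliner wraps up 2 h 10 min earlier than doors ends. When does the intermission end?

Load-in ends at 8:27 AM + 489 min = 4:36 PM.
Doors ends at 4:36 PM − 255 min = 12:21 PM.
The headliner ends at 12:21 PM − 130 min = 10:11 AM.
The intermission ends at 10:11 AM + 220 min = 1:51 PM.

1:51 PM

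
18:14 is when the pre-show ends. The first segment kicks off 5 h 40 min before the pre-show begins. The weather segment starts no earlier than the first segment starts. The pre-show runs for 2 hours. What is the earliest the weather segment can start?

10:34

The pre-show starts at 18:14 − 120 min = 16:14.
The first segment starts at 16:14 − 340 min = 10:34.
The weather segment is bounded by the first segment, so the earliest it can start is 10:34.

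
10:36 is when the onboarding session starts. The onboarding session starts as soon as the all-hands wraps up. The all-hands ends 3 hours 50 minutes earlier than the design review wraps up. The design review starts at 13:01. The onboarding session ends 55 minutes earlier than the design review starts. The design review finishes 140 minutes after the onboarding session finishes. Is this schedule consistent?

Yes

The onboarding session ends at 13:01 − 55 min = 12:06.
The design review ends at 12:06 + 140 min = 14:26.
The all-hands ends at 14:26 − 230 min = 10:36.
So the onboarding session starts at 10:36.
That matches the stated 10:36, so the schedule is consistent.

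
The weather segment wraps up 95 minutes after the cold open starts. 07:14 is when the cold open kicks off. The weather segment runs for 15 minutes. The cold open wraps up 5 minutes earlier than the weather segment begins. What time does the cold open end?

08:29

The weather segment ends at 07:14 + 95 min = 08:49.
The weather segment starts at 08:49 − 15 min = 08:34.
The cold open ends at 08:34 − 5 min = 08:29.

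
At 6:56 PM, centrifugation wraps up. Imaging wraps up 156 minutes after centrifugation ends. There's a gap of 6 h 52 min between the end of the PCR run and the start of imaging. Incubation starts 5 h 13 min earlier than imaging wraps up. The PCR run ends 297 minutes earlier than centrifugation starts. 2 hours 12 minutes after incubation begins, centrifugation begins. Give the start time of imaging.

8:26 PM

Imaging ends at 6:56 PM + 156 min = 9:32 PM.
Incubation starts at 9:32 PM − 313 min = 4:19 PM.
Centrifugation starts at 4:19 PM + 132 min = 6:31 PM.
The PCR run ends at 6:31 PM − 297 min = 1:34 PM.
Imaging starts at 1:34 PM + 412 min = 8:26 PM.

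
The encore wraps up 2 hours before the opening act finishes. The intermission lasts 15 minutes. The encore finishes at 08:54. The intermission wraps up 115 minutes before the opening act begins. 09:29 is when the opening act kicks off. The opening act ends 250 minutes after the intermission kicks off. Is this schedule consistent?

The intermission ends at 09:29 − 115 min = 07:34.
The intermission starts at 07:34 − 15 min = 07:19.
The opening act ends at 07:19 + 250 min = 11:29.
The encore ends at 11:29 − 120 min = 09:29.
But the encore is also said to end at 08:54 — a 35-minute conflict.

No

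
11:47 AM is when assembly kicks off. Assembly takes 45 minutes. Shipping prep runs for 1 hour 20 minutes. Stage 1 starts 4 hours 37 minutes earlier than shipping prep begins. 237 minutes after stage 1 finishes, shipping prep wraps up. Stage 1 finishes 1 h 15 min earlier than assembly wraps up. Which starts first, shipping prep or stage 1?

Assembly ends at 11:47 AM + 45 min = 12:32 PM.
Stage 1 ends at 12:32 PM − 75 min = 11:17 AM.
Shipping prep ends at 11:17 AM + 237 min = 3:14 PM.
Shipping prep starts at 3:14 PM − 80 min = 1:54 PM.
Stage 1 starts at 1:54 PM − 277 min = 9:17 AM.
Shipping prep starts at 1:54 PM and stage 1 starts at 9:17 AM, so stage 1 is first.

stage 1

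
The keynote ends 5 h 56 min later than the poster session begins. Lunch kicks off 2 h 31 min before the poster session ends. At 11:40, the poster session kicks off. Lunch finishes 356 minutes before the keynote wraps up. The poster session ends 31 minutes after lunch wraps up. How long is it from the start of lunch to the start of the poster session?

2 hours

The keynote ends at 11:40 + 356 min = 17:36.
Lunch ends at 17:36 − 356 min = 11:40.
The poster session ends at 11:40 + 31 min = 12:11.
Lunch starts at 12:11 − 151 min = 09:40.
From 09:40 to 11:40 is 2 hours.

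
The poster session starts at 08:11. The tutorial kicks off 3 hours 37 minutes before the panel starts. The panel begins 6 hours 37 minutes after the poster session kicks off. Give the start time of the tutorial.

The panel starts at 08:11 + 397 min = 14:48.
The tutorial starts at 14:48 − 217 min = 11:11.

11:11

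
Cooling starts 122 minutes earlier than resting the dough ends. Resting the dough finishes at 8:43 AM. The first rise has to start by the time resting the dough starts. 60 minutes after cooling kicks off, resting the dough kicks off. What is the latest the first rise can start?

7:41 AM

Cooling starts at 8:43 AM − 122 min = 6:41 AM.
Resting the dough starts at 6:41 AM + 60 min = 7:41 AM.
The first rise is bounded by resting the dough, so the latest it can start is 7:41 AM.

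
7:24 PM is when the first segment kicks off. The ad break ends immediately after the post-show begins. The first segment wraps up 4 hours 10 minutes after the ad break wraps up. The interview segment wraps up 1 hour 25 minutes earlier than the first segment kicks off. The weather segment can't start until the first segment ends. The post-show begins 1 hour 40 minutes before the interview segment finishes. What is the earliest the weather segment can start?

8:29 PM

The interview segment ends at 7:24 PM − 85 min = 5:59 PM.
The post-show starts at 5:59 PM − 100 min = 4:19 PM.
So the ad break ends at 4:19 PM.
The first segment ends at 4:19 PM + 250 min = 8:29 PM.
The weather segment is bounded by the first segment, so the earliest it can start is 8:29 PM.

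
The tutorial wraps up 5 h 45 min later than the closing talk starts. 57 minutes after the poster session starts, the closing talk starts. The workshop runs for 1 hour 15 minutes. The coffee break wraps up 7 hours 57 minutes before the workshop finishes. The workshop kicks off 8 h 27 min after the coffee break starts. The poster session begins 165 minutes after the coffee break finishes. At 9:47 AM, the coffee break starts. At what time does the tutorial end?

The workshop starts at 9:47 AM + 507 min = 6:14 PM.
The workshop ends at 6:14 PM + 75 min = 7:29 PM.
The coffee break ends at 7:29 PM − 477 min = 11:32 AM.
The poster session starts at 11:32 AM + 165 min = 2:17 PM.
The closing talk starts at 2:17 PM + 57 min = 3:14 PM.
The tutorial ends at 3:14 PM + 345 min = 8:59 PM.

8:59 PM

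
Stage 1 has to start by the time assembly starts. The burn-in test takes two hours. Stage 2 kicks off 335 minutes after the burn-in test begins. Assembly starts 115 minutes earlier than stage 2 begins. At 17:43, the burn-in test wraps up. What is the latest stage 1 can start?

The burn-in test starts at 17:43 − 120 min = 15:43.
Stage 2 starts at 15:43 + 335 min = 21:18.
Assembly starts at 21:18 − 115 min = 19:23.
Stage 1 is bounded by assembly, so the latest it can start is 19:23.

19:23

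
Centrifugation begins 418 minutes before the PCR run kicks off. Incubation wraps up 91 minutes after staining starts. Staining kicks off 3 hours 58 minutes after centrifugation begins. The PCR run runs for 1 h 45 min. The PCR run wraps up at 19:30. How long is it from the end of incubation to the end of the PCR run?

3 h 14 min

The PCR run starts at 19:30 − 105 min = 17:45.
Centrifugation starts at 17:45 − 418 min = 10:47.
Staining starts at 10:47 + 238 min = 14:45.
Incubation ends at 14:45 + 91 min = 16:16.
From 16:16 to 19:30 is 3 h 14 min.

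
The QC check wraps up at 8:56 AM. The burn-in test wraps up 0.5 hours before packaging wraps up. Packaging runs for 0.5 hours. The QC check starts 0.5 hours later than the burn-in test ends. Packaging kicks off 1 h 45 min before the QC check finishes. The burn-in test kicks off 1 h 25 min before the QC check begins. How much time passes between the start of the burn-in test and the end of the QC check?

2 h 40 min

Packaging starts at 8:56 AM − 105 min = 7:11 AM.
Packaging ends at 7:11 AM + 30 min = 7:41 AM.
The burn-in test ends at 7:41 AM − 30 min = 7:11 AM.
The QC check starts at 7:11 AM + 30 min = 7:41 AM.
The burn-in test starts at 7:41 AM − 85 min = 6:16 AM.
From 6:16 AM to 8:56 AM is 2 h 40 min.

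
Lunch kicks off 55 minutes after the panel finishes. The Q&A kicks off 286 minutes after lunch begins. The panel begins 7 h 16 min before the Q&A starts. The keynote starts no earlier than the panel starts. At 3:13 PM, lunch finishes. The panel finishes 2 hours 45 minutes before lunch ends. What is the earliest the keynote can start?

The panel ends at 3:13 PM − 165 min = 12:28 PM.
Lunch starts at 12:28 PM + 55 min = 1:23 PM.
The Q&A starts at 1:23 PM + 286 min = 6:09 PM.
The panel starts at 6:09 PM − 436 min = 10:53 AM.
The keynote is bounded by the panel, so the earliest it can start is 10:53 AM.

10:53 AM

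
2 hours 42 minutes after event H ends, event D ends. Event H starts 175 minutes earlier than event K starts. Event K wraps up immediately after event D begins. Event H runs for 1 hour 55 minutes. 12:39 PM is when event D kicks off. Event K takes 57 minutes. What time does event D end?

Event K ends at 12:39 PM.
Event K starts at 12:39 PM − 57 min = 11:42 AM.
Event H starts at 11:42 AM − 175 min = 8:47 AM.
Event H ends at 8:47 AM + 115 min = 10:42 AM.
Event D ends at 10:42 AM + 162 min = 1:24 PM.

1:24 PM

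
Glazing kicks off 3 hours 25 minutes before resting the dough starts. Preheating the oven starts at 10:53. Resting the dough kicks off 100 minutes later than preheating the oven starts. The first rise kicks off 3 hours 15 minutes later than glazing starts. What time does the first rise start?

Resting the dough starts at 10:53 + 100 min = 12:33.
Glazing starts at 12:33 − 205 min = 09:08.
The first rise starts at 09:08 + 195 min = 12:23.

12:23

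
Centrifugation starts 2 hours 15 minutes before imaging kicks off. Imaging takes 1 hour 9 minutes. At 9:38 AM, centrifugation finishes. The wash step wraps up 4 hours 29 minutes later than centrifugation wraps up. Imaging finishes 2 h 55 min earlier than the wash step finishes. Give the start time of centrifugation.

7:48 AM

The wash step ends at 9:38 AM + 269 min = 2:07 PM.
Imaging ends at 2:07 PM − 175 min = 11:12 AM.
Imaging starts at 11:12 AM − 69 min = 10:03 AM.
Centrifugation starts at 10:03 AM − 135 min = 7:48 AM.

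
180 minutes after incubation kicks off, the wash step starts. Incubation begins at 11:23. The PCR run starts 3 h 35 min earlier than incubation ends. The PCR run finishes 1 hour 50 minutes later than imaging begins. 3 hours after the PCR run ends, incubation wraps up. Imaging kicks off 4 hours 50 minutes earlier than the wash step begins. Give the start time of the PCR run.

The wash step starts at 11:23 + 180 min = 14:23.
Imaging starts at 14:23 − 290 min = 09:33.
The PCR run ends at 09:33 + 110 min = 11:23.
Incubation ends at 11:23 + 180 min = 14:23.
The PCR run starts at 14:23 − 215 min = 10:48.

10:48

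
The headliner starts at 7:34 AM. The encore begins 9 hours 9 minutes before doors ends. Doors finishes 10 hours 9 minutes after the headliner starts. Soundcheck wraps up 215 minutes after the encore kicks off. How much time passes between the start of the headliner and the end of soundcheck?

275 minutes

Doors ends at 7:34 AM + 609 min = 5:43 PM.
The encore starts at 5:43 PM − 549 min = 8:34 AM.
Soundcheck ends at 8:34 AM + 215 min = 12:09 PM.
From 7:34 AM to 12:09 PM is 275 minutes.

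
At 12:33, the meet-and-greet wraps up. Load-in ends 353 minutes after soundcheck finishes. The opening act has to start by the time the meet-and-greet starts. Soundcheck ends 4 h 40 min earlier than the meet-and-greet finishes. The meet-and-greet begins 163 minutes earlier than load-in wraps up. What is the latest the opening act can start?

11:03

Soundcheck ends at 12:33 − 280 min = 07:53.
Load-in ends at 07:53 + 353 min = 13:46.
The meet-and-greet starts at 13:46 − 163 min = 11:03.
The opening act is bounded by the meet-and-greet, so the latest it can start is 11:03.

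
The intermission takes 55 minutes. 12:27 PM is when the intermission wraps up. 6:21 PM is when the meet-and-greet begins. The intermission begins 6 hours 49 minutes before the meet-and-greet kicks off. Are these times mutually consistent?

Yes

The intermission starts at 6:21 PM − 409 min = 11:32 AM.
The intermission ends at 11:32 AM + 55 min = 12:27 PM.
That matches the stated 12:27 PM, so the schedule is consistent.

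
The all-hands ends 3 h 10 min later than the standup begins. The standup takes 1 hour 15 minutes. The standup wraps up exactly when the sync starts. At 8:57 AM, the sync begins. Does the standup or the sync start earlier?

The standup ends at 8:57 AM.
The standup starts at 8:57 AM − 75 min = 7:42 AM.
The standup starts at 7:42 AM and the sync starts at 8:57 AM, so the standup is first.

the standup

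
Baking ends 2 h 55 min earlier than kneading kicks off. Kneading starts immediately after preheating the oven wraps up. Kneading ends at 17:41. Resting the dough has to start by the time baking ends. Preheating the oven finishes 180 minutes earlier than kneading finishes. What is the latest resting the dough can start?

11:46

Preheating the oven ends at 17:41 − 180 min = 14:41.
So kneading starts at 14:41.
Baking ends at 14:41 − 175 min = 11:46.
Resting the dough is bounded by baking, so the latest it can start is 11:46.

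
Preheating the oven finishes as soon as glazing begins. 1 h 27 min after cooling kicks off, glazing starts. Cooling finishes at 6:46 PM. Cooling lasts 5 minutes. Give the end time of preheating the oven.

8:08 PM

Cooling starts at 6:46 PM − 5 min = 6:41 PM.
Glazing starts at 6:41 PM + 87 min = 8:08 PM.
So preheating the oven ends at 8:08 PM.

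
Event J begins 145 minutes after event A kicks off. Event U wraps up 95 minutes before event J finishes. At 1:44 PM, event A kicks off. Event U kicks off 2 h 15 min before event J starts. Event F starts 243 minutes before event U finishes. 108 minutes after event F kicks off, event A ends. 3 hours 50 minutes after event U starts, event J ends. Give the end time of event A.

1:54 PM

Event J starts at 1:44 PM + 145 min = 4:09 PM.
Event U starts at 4:09 PM − 135 min = 1:54 PM.
Event J ends at 1:54 PM + 230 min = 5:44 PM.
Event U ends at 5:44 PM − 95 min = 4:09 PM.
Event F starts at 4:09 PM − 243 min = 12:06 PM.
Event A ends at 12:06 PM + 108 min = 1:54 PM.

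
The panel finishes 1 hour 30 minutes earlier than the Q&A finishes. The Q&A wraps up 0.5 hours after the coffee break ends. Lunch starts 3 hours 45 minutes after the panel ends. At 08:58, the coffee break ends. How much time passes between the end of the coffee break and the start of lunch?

The Q&A ends at 08:58 + 30 min = 09:28.
The panel ends at 09:28 − 90 min = 07:58.
Lunch starts at 07:58 + 225 min = 11:43.
From 08:58 to 11:43 is 2 hours 45 minutes.

2 hours 45 minutes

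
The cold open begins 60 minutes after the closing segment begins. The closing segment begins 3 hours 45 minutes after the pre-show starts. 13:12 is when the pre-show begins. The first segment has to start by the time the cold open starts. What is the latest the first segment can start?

17:57

The closing segment starts at 13:12 + 225 min = 16:57.
The cold open starts at 16:57 + 60 min = 17:57.
The first segment is bounded by the cold open, so the latest it can start is 17:57.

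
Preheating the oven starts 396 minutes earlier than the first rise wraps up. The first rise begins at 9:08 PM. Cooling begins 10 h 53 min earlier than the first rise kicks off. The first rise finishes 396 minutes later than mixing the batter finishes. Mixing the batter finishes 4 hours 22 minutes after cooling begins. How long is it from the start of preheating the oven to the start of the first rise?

Cooling starts at 9:08 PM − 653 min = 10:15 AM.
Mixing the batter ends at 10:15 AM + 262 min = 2:37 PM.
The first rise ends at 2:37 PM + 396 min = 9:13 PM.
Preheating the oven starts at 9:13 PM − 396 min = 2:37 PM.
From 2:37 PM to 9:08 PM is 391 minutes.

391 minutes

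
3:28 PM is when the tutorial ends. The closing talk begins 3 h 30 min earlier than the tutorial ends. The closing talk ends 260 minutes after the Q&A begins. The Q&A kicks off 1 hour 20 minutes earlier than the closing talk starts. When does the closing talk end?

The closing talk starts at 3:28 PM − 210 min = 11:58 AM.
The Q&A starts at 11:58 AM − 80 min = 10:38 AM.
The closing talk ends at 10:38 AM + 260 min = 2:58 PM.

2:58 PM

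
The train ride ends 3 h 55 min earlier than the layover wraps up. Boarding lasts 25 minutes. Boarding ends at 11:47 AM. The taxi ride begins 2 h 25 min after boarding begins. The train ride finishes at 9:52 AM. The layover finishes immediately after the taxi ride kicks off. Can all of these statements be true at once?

Boarding starts at 11:47 AM − 25 min = 11:22 AM.
The taxi ride starts at 11:22 AM + 145 min = 1:47 PM.
So the layover ends at 1:47 PM.
The train ride ends at 1:47 PM − 235 min = 9:52 AM.
That matches the stated 9:52 AM, so the schedule is consistent.

Yes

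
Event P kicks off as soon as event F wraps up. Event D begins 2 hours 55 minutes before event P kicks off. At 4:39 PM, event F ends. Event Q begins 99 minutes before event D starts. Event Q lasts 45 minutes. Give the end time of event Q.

Event P starts at 4:39 PM.
Event D starts at 4:39 PM − 175 min = 1:44 PM.
Event Q starts at 1:44 PM − 99 min = 12:05 PM.
Event Q ends at 12:05 PM + 45 min = 12:50 PM.

12:50 PM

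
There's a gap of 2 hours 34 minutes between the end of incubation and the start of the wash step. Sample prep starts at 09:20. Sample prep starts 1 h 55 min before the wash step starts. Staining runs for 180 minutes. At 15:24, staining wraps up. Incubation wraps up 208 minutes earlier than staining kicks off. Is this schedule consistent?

Staining starts at 15:24 − 180 min = 12:24.
Incubation ends at 12:24 − 208 min = 08:56.
The wash step starts at 08:56 + 154 min = 11:30.
Sample prep starts at 11:30 − 115 min = 09:35.
But sample prep is also said to start at 09:20 — a 15-minute conflict.

No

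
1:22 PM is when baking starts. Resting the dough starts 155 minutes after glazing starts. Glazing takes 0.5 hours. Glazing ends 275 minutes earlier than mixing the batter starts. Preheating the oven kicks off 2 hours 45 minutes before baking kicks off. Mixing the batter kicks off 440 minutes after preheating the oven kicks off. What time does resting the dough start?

3:27 PM

Preheating the oven starts at 1:22 PM − 165 min = 10:37 AM.
Mixing the batter starts at 10:37 AM + 440 min = 5:57 PM.
Glazing ends at 5:57 PM − 275 min = 1:22 PM.
Glazing starts at 1:22 PM − 30 min = 12:52 PM.
Resting the dough starts at 12:52 PM + 155 min = 3:27 PM.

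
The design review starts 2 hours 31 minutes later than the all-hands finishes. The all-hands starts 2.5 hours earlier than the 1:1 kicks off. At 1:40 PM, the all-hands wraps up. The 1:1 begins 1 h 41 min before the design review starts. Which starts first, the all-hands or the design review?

The design review starts at 1:40 PM + 151 min = 4:11 PM.
The 1:1 starts at 4:11 PM − 101 min = 2:30 PM.
The all-hands starts at 2:30 PM − 150 min = 12:00 PM.
The all-hands starts at 12:00 PM and the design review starts at 4:11 PM, so the all-hands is first.

the all-hands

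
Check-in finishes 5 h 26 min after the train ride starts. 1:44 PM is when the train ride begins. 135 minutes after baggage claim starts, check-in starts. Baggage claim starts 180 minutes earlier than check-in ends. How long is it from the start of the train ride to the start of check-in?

4 h 41 min

Check-in ends at 1:44 PM + 326 min = 7:10 PM.
Baggage claim starts at 7:10 PM − 180 min = 4:10 PM.
Check-in starts at 4:10 PM + 135 min = 6:25 PM.
From 1:44 PM to 6:25 PM is 4 h 41 min.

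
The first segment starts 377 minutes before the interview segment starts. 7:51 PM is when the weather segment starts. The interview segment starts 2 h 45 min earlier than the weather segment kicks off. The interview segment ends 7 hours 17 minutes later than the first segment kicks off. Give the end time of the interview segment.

6:06 PM

The interview segment starts at 7:51 PM − 165 min = 5:06 PM.
The first segment starts at 5:06 PM − 377 min = 10:49 AM.
The interview segment ends at 10:49 AM + 437 min = 6:06 PM.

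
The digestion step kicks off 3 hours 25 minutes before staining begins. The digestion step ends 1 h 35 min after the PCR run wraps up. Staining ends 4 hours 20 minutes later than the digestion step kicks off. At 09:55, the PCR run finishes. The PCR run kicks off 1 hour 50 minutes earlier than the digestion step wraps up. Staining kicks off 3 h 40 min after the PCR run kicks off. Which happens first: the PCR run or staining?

the PCR run

The digestion step ends at 09:55 + 95 min = 11:30.
The PCR run starts at 11:30 − 110 min = 09:40.
Staining starts at 09:40 + 220 min = 13:20.
The PCR run starts at 09:40 and staining starts at 13:20, so the PCR run is first.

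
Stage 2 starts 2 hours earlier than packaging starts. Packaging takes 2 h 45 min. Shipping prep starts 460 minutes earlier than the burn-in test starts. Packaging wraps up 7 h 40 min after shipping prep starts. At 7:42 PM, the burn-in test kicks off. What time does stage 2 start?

2:57 PM

Shipping prep starts at 7:42 PM − 460 min = 12:02 PM.
Packaging ends at 12:02 PM + 460 min = 7:42 PM.
Packaging starts at 7:42 PM − 165 min = 4:57 PM.
Stage 2 starts at 4:57 PM − 120 min = 2:57 PM.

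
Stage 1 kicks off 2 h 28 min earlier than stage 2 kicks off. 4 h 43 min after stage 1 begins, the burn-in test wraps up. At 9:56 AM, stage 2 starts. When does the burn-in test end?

12:11 PM

Stage 1 starts at 9:56 AM − 148 min = 7:28 AM.
The burn-in test ends at 7:28 AM + 283 min = 12:11 PM.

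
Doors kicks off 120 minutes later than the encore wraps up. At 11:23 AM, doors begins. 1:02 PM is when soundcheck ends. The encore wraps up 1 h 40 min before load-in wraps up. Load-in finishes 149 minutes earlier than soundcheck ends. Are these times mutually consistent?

Load-in ends at 1:02 PM − 149 min = 10:33 AM.
The encore ends at 10:33 AM − 100 min = 8:53 AM.
Doors starts at 8:53 AM + 120 min = 10:53 AM.
But doors is also said to start at 11:23 AM — a 30-minute conflict.

No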